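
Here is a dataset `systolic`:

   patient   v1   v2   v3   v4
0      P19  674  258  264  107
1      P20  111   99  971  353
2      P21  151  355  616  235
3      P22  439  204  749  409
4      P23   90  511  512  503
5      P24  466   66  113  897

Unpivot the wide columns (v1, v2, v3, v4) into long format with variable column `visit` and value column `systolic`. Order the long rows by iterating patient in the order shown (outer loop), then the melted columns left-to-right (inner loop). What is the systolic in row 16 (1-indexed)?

409

24 rows total (6 × 4). Row 16: index ⌊(16-1)/4⌋ = 3 into patient → P22; (16-1) mod 4 = 3 into the melted columns → v4.
So row 16 is (P22, v4, 409); systolic = 409.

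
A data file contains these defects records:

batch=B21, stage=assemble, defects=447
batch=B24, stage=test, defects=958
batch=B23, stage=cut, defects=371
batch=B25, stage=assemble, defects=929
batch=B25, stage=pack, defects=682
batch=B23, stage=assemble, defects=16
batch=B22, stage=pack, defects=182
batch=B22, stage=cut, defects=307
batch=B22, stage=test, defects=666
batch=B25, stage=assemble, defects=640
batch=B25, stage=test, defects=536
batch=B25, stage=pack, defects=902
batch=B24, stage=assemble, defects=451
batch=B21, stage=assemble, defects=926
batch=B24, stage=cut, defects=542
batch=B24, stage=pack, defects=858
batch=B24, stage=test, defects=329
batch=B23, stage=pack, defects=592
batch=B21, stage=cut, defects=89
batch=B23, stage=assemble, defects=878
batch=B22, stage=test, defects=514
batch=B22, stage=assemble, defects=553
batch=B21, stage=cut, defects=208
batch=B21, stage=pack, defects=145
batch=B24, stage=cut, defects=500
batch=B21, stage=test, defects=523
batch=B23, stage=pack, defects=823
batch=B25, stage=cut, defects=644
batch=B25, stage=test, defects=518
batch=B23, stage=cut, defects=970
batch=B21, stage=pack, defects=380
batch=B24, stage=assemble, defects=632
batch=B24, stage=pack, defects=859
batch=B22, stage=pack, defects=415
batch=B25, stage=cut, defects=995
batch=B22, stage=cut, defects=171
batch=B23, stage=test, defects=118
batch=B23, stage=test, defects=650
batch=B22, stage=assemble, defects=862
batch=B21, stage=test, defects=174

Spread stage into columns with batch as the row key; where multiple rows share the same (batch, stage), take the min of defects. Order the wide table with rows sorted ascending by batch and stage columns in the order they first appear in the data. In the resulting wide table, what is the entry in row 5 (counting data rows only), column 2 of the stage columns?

With rows sorted ascending by batch, row 5 is batch=B25. stage columns in first-appearance order: assemble, test, cut, pack; column 2 is test.
Long rows with batch=B25, stage=test: min(536, 518) = 518.

518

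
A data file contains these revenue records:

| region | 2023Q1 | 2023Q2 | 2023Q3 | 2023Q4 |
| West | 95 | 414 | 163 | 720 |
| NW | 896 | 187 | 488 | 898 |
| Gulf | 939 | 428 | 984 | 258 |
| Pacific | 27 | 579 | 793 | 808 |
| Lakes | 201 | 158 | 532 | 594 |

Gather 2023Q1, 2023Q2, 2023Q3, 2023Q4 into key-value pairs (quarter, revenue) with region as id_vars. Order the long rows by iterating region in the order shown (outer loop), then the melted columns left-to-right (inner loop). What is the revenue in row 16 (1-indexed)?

20 rows total (5 × 4). Row 16: index ⌊(16-1)/4⌋ = 3 into region → Pacific; (16-1) mod 4 = 3 into the melted columns → 2023Q4.
So row 16 is (Pacific, 2023Q4, 808); revenue = 808.

808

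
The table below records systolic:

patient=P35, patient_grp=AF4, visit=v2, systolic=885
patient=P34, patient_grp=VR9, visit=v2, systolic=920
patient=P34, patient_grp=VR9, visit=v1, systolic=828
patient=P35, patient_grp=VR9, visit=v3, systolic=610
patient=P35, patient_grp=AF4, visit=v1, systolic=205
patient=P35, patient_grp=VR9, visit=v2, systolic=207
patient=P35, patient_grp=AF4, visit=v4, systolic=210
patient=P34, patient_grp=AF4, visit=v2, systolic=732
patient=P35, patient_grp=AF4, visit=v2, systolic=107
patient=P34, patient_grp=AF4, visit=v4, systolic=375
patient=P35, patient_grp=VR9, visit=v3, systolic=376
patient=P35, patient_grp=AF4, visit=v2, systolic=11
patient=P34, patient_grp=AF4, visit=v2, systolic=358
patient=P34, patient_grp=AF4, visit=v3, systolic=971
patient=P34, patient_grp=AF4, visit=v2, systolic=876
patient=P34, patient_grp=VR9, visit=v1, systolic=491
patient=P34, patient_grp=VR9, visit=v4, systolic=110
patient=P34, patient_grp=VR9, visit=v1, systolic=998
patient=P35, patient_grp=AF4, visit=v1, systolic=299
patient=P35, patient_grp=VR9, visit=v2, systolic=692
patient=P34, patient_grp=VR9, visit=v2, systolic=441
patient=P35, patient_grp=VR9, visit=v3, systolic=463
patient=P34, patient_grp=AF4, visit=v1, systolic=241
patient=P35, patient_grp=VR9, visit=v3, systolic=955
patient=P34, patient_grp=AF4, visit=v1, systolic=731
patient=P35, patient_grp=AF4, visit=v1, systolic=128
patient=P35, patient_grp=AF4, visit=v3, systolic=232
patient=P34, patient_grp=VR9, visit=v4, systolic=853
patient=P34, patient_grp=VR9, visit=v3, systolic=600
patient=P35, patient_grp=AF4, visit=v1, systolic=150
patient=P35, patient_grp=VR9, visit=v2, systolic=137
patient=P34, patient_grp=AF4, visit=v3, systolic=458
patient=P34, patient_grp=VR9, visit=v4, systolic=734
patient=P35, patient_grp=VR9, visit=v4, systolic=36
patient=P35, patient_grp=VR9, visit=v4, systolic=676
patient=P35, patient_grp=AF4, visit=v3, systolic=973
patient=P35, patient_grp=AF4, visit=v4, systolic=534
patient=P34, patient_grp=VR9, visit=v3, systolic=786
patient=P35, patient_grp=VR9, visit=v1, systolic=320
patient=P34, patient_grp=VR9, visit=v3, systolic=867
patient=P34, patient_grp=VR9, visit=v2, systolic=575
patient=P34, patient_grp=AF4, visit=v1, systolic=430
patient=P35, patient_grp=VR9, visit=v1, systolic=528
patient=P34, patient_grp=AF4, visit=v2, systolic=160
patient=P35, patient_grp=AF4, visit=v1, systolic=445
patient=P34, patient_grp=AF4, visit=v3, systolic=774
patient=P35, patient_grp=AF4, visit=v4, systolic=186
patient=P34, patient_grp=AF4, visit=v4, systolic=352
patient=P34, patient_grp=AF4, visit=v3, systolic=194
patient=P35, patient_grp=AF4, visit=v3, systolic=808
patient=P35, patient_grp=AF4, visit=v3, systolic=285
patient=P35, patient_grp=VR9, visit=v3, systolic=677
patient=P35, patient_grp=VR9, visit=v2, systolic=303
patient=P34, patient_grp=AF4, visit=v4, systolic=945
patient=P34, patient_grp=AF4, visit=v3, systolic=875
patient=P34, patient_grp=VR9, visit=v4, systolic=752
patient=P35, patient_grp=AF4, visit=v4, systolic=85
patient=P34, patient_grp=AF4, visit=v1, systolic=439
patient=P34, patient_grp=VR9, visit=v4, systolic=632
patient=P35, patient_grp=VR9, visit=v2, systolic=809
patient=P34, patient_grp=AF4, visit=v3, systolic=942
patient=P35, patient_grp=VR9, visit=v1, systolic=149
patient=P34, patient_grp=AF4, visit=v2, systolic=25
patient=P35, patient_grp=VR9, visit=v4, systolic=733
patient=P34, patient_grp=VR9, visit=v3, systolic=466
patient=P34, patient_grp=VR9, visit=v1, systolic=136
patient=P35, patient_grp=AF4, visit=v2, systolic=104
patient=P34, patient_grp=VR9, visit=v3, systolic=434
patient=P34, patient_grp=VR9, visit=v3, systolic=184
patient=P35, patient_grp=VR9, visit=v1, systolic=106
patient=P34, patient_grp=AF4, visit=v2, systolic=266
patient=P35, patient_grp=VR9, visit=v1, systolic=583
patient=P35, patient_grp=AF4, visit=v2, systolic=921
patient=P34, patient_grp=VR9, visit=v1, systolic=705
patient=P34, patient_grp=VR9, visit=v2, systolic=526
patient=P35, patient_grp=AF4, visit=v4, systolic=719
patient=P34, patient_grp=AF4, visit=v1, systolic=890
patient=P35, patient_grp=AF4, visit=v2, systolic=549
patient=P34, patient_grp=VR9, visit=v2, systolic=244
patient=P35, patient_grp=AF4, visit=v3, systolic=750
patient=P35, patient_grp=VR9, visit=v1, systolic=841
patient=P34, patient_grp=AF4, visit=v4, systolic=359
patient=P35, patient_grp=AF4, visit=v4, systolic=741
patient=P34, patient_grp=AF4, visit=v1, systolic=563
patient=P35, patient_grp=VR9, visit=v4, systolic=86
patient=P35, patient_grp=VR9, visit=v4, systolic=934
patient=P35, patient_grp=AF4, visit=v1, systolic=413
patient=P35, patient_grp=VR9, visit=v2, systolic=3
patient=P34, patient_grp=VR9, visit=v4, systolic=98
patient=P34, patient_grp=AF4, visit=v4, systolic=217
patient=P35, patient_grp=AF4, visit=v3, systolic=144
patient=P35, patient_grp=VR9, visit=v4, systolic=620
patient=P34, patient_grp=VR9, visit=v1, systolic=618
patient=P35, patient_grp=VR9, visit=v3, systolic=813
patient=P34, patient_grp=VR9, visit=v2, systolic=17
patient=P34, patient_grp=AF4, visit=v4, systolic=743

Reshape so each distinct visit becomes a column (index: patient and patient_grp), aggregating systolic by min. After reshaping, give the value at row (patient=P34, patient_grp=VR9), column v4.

Rows with patient=P34, patient_grp=VR9 and visit=v4: systolic values are 110, 853, 734, 752, 632, 98.
min(110, 853, 734, 752, 632, 98) = 98.

98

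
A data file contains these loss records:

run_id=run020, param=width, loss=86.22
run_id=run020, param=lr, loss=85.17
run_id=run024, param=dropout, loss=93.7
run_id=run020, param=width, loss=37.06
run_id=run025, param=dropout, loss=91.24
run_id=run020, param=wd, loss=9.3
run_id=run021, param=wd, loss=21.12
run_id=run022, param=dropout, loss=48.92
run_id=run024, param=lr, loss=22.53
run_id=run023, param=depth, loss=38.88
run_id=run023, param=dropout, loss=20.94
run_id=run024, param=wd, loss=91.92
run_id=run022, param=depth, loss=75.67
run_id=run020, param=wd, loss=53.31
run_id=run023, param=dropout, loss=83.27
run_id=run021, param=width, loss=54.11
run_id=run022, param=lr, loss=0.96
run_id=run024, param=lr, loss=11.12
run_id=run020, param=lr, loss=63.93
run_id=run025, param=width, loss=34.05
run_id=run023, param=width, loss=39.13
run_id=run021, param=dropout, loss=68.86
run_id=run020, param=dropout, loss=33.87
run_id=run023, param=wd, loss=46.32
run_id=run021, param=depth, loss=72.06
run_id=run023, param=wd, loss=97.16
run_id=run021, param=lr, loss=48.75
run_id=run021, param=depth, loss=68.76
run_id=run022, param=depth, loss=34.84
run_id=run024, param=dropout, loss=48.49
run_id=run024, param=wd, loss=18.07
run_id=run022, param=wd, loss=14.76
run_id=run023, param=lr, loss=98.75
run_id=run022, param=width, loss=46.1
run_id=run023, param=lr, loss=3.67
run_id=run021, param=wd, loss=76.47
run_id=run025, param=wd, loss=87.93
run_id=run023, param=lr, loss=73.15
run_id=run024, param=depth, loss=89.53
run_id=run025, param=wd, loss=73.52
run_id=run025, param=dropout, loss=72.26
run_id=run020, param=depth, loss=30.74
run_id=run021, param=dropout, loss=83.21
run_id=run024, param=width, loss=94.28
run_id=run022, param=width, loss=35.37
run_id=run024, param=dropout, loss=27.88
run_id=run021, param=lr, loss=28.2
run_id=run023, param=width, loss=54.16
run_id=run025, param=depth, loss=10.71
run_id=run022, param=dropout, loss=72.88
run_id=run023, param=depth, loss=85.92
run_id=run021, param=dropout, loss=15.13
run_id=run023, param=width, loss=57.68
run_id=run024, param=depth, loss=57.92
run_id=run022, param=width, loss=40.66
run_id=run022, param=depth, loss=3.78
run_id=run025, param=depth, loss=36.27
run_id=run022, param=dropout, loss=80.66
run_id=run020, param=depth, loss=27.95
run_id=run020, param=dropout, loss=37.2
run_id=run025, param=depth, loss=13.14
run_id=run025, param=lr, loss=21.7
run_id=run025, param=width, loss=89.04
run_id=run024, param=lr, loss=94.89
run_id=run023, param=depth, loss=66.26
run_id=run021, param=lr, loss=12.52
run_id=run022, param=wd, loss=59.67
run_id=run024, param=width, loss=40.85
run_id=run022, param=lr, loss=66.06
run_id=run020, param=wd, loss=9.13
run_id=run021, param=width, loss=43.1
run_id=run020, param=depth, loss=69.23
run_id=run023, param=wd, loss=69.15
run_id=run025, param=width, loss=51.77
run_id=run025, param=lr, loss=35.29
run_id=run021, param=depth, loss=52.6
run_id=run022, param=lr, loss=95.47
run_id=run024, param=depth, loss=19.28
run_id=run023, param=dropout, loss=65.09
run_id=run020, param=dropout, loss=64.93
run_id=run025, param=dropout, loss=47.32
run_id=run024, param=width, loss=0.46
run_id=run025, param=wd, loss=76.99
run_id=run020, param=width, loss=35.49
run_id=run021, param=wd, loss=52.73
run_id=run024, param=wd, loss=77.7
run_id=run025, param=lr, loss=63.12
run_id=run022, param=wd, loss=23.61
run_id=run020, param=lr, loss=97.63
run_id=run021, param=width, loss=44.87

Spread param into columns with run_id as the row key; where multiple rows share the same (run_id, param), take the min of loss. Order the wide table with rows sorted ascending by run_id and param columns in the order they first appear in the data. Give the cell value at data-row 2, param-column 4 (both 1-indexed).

With rows sorted ascending by run_id, row 2 is run_id=run021. param columns in first-appearance order: width, lr, dropout, wd, depth; column 4 is wd.
Long rows with run_id=run021, param=wd: min(21.12, 76.47, 52.73) = 21.12.

21.12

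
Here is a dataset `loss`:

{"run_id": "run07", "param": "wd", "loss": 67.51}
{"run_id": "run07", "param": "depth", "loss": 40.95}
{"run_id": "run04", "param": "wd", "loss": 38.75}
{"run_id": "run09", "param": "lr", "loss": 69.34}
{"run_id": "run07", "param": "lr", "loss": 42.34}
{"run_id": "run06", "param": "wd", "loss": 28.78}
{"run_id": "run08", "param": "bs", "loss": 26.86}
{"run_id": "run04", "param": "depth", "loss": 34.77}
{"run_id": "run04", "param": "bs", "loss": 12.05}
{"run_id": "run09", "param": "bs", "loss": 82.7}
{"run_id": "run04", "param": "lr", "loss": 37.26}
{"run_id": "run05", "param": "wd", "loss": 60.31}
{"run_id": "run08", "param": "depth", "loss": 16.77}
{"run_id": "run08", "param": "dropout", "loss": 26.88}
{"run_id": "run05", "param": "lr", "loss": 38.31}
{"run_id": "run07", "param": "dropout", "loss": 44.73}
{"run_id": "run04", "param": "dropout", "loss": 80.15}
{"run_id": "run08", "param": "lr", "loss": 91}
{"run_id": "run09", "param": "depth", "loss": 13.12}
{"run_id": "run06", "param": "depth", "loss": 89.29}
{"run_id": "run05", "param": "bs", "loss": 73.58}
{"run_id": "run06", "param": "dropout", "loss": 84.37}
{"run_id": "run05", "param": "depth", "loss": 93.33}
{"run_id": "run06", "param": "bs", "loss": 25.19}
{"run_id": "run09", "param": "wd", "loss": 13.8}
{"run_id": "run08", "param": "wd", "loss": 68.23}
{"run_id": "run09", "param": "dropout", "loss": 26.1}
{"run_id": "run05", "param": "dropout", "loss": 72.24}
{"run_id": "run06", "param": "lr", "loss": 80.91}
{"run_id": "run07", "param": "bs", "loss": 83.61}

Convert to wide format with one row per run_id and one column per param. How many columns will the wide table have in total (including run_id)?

6

1 column for run_id plus 5 distinct param values → 6 columns.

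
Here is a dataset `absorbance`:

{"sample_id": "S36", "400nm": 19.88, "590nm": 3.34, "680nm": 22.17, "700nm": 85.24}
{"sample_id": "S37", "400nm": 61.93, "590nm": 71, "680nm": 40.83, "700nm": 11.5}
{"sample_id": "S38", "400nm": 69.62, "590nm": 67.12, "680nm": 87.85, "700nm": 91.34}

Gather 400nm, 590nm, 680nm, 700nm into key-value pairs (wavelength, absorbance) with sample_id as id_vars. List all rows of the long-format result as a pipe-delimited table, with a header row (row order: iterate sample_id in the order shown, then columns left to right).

| sample_id | wavelength | absorbance |
| S36 | 400nm | 19.88 |
| S36 | 590nm | 3.34 |
| S36 | 680nm | 22.17 |
| S36 | 700nm | 85.24 |
| S37 | 400nm | 61.93 |
| S37 | 590nm | 71 |
| S37 | 680nm | 40.83 |
| S37 | 700nm | 11.5 |
| S38 | 400nm | 69.62 |
| S38 | 590nm | 67.12 |
| S38 | 680nm | 87.85 |
| S38 | 700nm | 91.34 |

Each (sample_id, column) pair becomes one row: 3 × 4 = 12 rows.
For example, (S36, 400nm) → absorbance=19.88.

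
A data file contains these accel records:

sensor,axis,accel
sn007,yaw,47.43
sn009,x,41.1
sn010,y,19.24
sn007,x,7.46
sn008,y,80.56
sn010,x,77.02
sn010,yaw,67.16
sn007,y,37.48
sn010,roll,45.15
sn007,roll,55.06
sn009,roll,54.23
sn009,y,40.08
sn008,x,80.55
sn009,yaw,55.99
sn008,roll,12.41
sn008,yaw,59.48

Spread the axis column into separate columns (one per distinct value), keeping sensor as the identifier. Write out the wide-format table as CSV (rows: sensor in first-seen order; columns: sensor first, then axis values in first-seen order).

Columns: sensor plus the 4 distinct axis values (yaw, x, y, roll).
For example, row sn007 column yaw takes accel=47.43 from the long row (sn007, yaw).

sensor,yaw,x,y,roll
sn007,47.43,7.46,37.48,55.06
sn009,55.99,41.1,40.08,54.23
sn010,67.16,77.02,19.24,45.15
sn008,59.48,80.55,80.56,12.41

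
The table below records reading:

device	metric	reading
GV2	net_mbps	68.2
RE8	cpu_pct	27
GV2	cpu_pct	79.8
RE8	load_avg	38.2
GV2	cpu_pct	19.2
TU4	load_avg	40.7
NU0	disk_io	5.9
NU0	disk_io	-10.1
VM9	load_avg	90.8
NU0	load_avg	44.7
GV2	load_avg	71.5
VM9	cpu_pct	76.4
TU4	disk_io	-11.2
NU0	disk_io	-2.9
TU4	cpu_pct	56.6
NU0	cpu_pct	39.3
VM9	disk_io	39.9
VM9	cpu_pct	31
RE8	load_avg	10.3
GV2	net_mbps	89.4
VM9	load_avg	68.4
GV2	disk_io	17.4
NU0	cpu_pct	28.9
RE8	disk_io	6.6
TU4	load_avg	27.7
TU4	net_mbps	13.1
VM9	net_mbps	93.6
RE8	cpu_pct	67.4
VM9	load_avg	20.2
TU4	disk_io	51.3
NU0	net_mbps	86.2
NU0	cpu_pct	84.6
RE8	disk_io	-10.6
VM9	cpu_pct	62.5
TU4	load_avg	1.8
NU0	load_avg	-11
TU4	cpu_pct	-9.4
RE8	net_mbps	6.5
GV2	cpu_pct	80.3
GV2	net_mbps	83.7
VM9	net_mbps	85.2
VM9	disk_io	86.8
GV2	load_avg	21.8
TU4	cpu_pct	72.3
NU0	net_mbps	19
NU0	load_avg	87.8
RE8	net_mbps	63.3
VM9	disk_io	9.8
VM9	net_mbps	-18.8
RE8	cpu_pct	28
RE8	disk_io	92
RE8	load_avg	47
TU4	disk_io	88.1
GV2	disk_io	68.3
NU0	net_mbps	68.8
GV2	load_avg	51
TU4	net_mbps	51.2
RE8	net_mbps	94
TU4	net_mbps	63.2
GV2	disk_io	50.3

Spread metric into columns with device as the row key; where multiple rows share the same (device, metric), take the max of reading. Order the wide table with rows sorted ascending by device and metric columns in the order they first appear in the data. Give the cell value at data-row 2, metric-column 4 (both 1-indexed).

With rows sorted ascending by device, row 2 is device=NU0. metric columns in first-appearance order: net_mbps, cpu_pct, load_avg, disk_io; column 4 is disk_io.
Long rows with device=NU0, metric=disk_io: max(5.9, -10.1, -2.9) = 5.9.

5.9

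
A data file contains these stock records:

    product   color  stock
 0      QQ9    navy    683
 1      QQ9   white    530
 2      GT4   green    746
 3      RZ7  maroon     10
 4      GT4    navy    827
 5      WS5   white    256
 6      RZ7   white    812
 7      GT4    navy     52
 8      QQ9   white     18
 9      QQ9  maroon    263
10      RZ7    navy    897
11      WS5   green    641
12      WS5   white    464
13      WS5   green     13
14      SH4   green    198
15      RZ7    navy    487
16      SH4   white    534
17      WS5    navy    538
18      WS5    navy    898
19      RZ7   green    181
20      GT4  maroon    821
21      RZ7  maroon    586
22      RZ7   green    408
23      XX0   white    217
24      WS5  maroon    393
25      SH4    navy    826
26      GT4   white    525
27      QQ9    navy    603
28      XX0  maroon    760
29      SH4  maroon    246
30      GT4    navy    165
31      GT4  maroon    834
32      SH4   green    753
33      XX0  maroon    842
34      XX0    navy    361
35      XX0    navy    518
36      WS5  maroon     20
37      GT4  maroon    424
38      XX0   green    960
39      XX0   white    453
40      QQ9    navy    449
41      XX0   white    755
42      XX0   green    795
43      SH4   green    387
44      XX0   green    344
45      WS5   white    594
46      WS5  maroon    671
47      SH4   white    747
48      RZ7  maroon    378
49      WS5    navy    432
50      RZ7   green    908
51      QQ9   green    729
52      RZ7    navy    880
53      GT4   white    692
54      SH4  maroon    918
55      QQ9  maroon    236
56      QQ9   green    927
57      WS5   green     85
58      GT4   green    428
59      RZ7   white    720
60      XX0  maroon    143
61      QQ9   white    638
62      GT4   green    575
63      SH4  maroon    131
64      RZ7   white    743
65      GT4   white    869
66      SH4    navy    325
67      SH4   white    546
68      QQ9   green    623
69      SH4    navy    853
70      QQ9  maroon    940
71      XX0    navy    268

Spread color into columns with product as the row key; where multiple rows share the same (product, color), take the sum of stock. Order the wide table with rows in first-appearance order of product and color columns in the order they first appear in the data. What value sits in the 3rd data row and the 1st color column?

With rows in first-appearance order of product, row 3 is product=RZ7. color columns in first-appearance order: navy, white, green, maroon; column 1 is navy.
Long rows with product=RZ7, color=navy: 897 + 487 + 880 = 2264.

2264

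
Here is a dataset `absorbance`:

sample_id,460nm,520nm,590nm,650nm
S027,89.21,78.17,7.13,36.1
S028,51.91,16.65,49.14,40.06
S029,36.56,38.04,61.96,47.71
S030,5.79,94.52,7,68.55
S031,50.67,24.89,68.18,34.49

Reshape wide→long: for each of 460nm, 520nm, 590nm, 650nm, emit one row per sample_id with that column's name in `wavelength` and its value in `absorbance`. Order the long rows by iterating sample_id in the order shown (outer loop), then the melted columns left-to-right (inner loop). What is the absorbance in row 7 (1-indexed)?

20 rows total (5 × 4). Row 7: index ⌊(7-1)/4⌋ = 1 into sample_id → S028; (7-1) mod 4 = 2 into the melted columns → 590nm.
So row 7 is (S028, 590nm, 49.14); absorbance = 49.14.

49.14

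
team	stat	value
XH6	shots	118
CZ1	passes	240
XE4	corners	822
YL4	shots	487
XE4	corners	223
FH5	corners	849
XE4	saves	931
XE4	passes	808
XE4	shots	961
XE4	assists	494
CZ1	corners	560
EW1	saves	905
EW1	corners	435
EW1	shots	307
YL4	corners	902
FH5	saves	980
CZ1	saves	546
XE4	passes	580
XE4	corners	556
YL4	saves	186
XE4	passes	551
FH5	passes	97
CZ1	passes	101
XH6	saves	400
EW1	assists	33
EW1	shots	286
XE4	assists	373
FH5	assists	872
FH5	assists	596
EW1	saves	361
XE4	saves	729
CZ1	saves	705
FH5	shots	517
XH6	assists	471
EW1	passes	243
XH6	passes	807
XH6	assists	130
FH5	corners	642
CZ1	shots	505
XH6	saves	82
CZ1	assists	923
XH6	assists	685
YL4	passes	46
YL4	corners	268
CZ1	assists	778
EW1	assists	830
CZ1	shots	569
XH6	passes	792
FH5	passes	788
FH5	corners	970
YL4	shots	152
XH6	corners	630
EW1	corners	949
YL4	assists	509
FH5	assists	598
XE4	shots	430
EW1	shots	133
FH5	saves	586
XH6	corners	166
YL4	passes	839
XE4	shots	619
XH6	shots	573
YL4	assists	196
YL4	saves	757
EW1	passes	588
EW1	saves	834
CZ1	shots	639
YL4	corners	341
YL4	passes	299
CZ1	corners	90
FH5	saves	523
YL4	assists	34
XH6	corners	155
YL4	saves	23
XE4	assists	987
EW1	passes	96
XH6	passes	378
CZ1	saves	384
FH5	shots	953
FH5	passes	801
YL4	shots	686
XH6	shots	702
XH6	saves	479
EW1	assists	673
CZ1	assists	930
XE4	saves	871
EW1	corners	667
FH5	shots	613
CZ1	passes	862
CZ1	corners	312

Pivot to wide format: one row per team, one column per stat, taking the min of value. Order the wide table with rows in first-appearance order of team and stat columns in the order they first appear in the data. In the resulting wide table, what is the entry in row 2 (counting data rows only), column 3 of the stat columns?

With rows in first-appearance order of team, row 2 is team=CZ1. stat columns in first-appearance order: shots, passes, corners, saves, assists; column 3 is corners.
Long rows with team=CZ1, stat=corners: min(560, 90, 312) = 90.

90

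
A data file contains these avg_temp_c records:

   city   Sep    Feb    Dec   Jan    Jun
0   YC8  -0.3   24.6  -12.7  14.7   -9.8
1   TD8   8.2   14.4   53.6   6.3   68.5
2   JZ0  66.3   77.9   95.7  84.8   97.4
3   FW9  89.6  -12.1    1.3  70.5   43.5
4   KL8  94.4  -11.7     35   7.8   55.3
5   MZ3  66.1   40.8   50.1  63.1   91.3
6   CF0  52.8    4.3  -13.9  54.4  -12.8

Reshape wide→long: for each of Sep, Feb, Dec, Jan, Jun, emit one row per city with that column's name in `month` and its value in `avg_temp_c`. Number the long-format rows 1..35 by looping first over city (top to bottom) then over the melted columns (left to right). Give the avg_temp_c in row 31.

35 rows total (7 × 5). Row 31: index ⌊(31-1)/5⌋ = 6 into city → CF0; (31-1) mod 5 = 0 into the melted columns → Sep.
So row 31 is (CF0, Sep, 52.8); avg_temp_c = 52.8.

52.8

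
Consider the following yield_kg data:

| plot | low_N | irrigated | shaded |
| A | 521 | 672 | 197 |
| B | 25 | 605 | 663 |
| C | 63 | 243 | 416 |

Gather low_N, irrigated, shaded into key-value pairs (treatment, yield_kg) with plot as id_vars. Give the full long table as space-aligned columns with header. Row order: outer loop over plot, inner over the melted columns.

plot  treatment  yield_kg
A     low_N      521     
A     irrigated  672     
A     shaded     197     
B     low_N      25      
B     irrigated  605     
B     shaded     663     
C     low_N      63      
C     irrigated  243     
C     shaded     416     

Each (plot, column) pair becomes one row: 3 × 3 = 9 rows.
For example, (A, low_N) → yield_kg=521.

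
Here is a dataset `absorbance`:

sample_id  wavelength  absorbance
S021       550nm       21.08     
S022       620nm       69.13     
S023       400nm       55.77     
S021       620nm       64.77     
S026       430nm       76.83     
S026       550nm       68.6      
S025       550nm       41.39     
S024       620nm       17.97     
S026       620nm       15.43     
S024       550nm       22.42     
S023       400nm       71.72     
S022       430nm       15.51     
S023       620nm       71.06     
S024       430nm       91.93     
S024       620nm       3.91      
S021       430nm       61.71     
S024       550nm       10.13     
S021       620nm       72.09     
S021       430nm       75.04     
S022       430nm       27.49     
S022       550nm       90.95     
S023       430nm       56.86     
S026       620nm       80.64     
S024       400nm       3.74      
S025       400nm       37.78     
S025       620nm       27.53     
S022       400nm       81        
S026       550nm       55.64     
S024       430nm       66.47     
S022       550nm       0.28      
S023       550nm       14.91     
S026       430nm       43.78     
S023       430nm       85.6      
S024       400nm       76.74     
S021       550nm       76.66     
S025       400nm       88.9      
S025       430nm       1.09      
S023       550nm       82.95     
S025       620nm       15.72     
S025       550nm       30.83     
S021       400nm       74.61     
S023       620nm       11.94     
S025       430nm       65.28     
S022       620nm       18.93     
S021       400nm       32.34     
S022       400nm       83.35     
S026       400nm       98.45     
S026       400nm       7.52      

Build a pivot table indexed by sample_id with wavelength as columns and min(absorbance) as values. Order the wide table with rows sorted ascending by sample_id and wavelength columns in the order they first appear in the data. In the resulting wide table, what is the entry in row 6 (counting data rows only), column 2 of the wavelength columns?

15.43

With rows sorted ascending by sample_id, row 6 is sample_id=S026. wavelength columns in first-appearance order: 550nm, 620nm, 400nm, 430nm; column 2 is 620nm.
Long rows with sample_id=S026, wavelength=620nm: min(15.43, 80.64) = 15.43.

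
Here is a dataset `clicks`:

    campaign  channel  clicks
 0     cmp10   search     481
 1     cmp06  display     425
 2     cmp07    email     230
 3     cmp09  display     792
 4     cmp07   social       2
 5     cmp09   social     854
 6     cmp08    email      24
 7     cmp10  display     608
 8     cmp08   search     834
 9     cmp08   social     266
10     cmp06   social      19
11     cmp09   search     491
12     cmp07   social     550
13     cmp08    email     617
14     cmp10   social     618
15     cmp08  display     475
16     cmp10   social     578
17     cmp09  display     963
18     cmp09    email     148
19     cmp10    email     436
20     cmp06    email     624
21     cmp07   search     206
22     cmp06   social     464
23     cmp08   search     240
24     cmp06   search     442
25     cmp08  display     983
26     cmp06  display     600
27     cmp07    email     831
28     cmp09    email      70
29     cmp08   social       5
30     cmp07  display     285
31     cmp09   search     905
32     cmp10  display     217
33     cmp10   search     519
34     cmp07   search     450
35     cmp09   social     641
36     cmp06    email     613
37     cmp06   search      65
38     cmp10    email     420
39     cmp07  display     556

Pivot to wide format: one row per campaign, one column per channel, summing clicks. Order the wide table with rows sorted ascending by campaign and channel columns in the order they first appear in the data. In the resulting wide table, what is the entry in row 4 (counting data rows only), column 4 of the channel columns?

With rows sorted ascending by campaign, row 4 is campaign=cmp09. channel columns in first-appearance order: search, display, email, social; column 4 is social.
Long rows with campaign=cmp09, channel=social: 854 + 641 = 1495.

1495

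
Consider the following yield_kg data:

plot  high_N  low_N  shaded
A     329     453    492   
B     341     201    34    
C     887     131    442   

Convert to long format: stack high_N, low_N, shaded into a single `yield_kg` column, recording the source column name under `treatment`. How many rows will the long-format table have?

9

3 plot values × 3 melted columns = 9 rows.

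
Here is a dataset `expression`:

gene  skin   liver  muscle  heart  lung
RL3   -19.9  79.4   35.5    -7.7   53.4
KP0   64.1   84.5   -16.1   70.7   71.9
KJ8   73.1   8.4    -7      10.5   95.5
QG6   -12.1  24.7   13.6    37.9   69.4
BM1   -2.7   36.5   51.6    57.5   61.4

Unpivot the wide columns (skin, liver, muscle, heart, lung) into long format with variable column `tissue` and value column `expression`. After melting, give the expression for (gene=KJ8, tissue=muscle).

Unpivoting turns each (gene, wide-column) pair into one long row.
The wide cell at row KJ8, column muscle holds -7, so the long row (KJ8, muscle) has expression=-7.

-7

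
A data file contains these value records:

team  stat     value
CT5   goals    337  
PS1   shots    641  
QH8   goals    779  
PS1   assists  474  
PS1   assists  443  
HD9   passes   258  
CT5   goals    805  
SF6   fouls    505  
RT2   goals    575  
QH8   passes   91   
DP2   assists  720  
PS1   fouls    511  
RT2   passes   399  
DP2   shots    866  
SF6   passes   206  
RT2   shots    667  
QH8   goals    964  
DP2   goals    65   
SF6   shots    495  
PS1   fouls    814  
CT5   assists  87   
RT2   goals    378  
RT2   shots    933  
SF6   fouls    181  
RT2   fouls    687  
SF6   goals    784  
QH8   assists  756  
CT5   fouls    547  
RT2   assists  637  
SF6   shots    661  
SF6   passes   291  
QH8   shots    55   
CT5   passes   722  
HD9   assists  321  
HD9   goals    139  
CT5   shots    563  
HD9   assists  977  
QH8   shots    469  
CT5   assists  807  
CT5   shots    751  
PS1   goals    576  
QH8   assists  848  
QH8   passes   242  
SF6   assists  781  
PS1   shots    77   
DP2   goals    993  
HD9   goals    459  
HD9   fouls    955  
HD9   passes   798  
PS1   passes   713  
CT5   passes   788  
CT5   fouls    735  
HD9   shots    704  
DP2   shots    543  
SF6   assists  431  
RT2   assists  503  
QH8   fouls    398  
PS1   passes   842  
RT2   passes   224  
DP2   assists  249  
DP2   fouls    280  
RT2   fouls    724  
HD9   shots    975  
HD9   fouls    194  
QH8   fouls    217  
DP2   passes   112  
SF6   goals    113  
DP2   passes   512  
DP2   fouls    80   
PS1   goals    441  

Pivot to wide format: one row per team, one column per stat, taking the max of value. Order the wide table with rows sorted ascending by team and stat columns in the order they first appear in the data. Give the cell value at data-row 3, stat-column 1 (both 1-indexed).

With rows sorted ascending by team, row 3 is team=HD9. stat columns in first-appearance order: goals, shots, assists, passes, fouls; column 1 is goals.
Long rows with team=HD9, stat=goals: max(139, 459) = 459.

459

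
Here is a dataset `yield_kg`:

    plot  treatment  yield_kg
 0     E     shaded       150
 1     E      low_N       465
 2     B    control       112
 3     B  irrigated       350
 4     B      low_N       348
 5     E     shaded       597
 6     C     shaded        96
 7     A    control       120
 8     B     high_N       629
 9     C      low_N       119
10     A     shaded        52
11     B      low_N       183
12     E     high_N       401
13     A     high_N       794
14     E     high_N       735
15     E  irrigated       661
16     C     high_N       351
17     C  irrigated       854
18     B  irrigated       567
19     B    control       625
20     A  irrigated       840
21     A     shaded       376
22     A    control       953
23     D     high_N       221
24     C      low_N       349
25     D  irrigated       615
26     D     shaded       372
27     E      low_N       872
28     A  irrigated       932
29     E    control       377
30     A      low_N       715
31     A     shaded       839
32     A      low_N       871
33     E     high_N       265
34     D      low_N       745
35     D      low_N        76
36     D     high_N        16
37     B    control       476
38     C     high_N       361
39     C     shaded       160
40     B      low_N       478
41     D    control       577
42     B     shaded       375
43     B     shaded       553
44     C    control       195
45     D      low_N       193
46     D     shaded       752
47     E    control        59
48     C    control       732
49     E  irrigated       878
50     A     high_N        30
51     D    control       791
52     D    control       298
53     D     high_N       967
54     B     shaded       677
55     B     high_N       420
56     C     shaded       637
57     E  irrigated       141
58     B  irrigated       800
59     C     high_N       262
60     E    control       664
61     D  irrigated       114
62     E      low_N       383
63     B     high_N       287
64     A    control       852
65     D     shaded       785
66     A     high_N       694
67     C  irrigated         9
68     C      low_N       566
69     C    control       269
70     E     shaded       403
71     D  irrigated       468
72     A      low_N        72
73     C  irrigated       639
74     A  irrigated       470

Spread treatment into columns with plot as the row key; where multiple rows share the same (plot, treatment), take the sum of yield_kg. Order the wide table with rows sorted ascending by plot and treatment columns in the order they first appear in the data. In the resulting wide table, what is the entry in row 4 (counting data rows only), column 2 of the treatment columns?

With rows sorted ascending by plot, row 4 is plot=D. treatment columns in first-appearance order: shaded, low_N, control, irrigated, high_N; column 2 is low_N.
Long rows with plot=D, treatment=low_N: 745 + 76 + 193 = 1014.

1014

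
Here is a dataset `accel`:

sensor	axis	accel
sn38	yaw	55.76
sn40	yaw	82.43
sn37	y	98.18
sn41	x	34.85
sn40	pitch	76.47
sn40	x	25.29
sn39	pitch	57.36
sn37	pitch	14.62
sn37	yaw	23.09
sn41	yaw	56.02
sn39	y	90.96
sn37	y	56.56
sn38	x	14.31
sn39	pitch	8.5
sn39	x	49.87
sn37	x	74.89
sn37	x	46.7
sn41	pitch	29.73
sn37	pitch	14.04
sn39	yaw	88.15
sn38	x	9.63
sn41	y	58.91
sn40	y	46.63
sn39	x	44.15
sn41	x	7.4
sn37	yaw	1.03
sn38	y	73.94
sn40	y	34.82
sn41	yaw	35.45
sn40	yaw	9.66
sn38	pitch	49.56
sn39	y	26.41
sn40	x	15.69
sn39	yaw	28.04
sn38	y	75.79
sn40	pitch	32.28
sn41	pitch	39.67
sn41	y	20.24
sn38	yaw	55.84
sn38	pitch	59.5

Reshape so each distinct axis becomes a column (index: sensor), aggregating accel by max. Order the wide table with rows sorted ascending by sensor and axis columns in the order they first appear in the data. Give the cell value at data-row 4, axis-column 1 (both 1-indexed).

82.43

With rows sorted ascending by sensor, row 4 is sensor=sn40. axis columns in first-appearance order: yaw, y, x, pitch; column 1 is yaw.
Long rows with sensor=sn40, axis=yaw: max(82.43, 9.66) = 82.43.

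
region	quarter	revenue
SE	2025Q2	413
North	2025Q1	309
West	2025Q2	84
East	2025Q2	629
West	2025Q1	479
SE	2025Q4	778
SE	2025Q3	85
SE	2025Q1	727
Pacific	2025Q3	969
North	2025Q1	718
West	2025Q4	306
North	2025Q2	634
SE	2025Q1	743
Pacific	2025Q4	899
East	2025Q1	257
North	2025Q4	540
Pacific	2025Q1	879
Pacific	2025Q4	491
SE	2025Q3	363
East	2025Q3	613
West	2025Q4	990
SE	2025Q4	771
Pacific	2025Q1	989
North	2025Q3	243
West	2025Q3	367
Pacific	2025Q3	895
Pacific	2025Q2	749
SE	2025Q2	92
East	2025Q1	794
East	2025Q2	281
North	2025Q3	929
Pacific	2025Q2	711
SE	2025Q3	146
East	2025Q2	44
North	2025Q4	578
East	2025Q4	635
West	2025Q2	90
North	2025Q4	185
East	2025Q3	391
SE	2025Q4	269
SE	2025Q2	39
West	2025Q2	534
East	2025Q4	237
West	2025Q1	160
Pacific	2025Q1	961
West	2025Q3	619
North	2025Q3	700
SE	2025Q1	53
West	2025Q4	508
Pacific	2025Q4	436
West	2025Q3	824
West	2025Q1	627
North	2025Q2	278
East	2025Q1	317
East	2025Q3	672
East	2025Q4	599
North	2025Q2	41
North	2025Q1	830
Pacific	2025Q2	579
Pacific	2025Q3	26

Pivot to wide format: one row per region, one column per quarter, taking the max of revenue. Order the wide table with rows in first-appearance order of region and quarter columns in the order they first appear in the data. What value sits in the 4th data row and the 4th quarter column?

672

With rows in first-appearance order of region, row 4 is region=East. quarter columns in first-appearance order: 2025Q2, 2025Q1, 2025Q4, 2025Q3; column 4 is 2025Q3.
Long rows with region=East, quarter=2025Q3: max(613, 391, 672) = 672.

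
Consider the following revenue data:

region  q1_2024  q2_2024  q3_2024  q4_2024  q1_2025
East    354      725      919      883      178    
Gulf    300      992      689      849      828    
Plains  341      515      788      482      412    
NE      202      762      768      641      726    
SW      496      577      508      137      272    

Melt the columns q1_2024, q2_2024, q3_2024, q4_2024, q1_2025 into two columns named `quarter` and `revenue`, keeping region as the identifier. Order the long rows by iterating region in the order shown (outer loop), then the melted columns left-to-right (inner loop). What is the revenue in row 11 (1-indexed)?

341

25 rows total (5 × 5). Row 11: index ⌊(11-1)/5⌋ = 2 into region → Plains; (11-1) mod 5 = 0 into the melted columns → q1_2024.
So row 11 is (Plains, q1_2024, 341); revenue = 341.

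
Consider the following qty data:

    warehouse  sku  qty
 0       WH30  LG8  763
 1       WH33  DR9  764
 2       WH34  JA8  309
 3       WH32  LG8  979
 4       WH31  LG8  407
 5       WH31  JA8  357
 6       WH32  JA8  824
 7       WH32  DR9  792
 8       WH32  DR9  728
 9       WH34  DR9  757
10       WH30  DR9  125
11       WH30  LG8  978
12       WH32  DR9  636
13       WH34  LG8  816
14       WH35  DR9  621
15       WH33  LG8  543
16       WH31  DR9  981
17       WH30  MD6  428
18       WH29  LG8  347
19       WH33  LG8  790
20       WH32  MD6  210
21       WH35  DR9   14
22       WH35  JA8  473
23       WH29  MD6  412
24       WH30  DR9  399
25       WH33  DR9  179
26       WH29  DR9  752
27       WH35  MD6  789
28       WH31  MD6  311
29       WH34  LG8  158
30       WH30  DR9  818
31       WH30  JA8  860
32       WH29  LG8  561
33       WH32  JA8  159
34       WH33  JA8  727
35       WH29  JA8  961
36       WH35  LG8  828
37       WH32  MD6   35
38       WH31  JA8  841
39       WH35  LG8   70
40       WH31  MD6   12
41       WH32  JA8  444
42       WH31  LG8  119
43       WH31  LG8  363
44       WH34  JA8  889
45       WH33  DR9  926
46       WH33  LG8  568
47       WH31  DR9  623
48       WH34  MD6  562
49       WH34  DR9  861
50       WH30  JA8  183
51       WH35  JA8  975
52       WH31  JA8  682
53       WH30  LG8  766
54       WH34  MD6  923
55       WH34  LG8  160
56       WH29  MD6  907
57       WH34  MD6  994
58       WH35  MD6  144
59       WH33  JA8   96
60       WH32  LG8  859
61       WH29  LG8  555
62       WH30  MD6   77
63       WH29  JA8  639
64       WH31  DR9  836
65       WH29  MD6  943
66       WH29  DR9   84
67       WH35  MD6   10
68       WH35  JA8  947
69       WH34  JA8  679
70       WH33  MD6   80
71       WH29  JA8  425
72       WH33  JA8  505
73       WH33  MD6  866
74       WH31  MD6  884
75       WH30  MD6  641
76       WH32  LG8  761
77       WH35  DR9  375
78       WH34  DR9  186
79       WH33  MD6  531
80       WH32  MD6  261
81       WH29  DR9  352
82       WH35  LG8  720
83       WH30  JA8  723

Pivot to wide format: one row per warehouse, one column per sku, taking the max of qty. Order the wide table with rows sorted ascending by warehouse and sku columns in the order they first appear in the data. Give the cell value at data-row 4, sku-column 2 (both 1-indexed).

792

With rows sorted ascending by warehouse, row 4 is warehouse=WH32. sku columns in first-appearance order: LG8, DR9, JA8, MD6; column 2 is DR9.
Long rows with warehouse=WH32, sku=DR9: max(792, 728, 636) = 792.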